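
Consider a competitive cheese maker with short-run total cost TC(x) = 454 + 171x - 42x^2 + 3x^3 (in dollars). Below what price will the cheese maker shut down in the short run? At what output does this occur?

$24 per unit, at x = 7

Short-run supply begins at min AVC. From VC = 171x - 42x^2 + 3x^3, AVC = 171 - 42x + 3x^2.
At the minimum of AVC, MC = AVC. MC = 171 - 84x + 9x^2; setting MC = AVC gives 6x^2 - 42x = 0, so x = 7. min AVC = 24.
The firm shuts down for any P below $24.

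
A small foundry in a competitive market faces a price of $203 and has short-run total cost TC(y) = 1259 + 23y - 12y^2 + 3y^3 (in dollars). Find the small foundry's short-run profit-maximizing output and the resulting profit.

Profit = -$395 at y = 6

AVC = 23 - 12y + 3y^2 has its minimum $11 at y = 2; price $203 clears that bar, so the firm operates.
MC = 23 - 24y + 9y^2. Setting P = MC and taking the root on the rising branch gives y* = 6.
TR = 203·6 = 1218. TC = 1259 + 354 = 1613. Profit = 1218 − 1613 = -$395.
Shutting down would mean losing the fixed cost of $1259, so operating at a loss of $395 is better by $864.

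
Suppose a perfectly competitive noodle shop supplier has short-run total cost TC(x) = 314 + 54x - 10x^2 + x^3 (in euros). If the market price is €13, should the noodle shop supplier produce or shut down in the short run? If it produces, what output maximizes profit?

Variable cost is VC = 54x - 10x^2 + x^3, so AVC = VC/x = 54 - 10x + x^2 and MC = dTC/dx = 54 - 20x + 3x^2.
AVC hits its minimum where MC = AVC, at x = 5, giving min AVC = 54 - 10·5 + 5^2 = €29.
P = €13 lies below min AVC = €29; no output level covers variable cost.
Shutting down limits the loss to fixed cost, €314.

Shut down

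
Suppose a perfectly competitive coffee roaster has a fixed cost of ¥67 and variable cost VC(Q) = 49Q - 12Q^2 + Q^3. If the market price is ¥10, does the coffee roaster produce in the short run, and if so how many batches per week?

Variable cost is VC = 49Q - 12Q^2 + Q^3, so AVC = VC/Q = 49 - 12Q + Q^2 and MC = dTC/dQ = 49 - 24Q + 3Q^2.
AVC is minimized where dAVC/dQ = -12 + 2Q = 0, at Q = 6; min AVC = 49 - 12·6 + 6^2 = ¥13.
With P < min AVC (¥10 < ¥13), every unit sold adds to the loss.
Shutting down limits the loss to fixed cost, ¥67.

Shut down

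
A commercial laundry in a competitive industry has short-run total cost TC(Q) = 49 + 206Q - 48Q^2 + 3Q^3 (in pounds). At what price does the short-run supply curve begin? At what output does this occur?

£14 per unit, at Q = 8

The shutdown price is the minimum of AVC. VC = 206Q - 48Q^2 + 3Q^3, so AVC = 206 - 48Q + 3Q^2.
At the minimum of AVC, MC = AVC. MC = 206 - 96Q + 9Q^2; setting MC = AVC gives 6Q^2 - 48Q = 0, so Q = 8. min AVC = 14.
The firm shuts down for any P below £14.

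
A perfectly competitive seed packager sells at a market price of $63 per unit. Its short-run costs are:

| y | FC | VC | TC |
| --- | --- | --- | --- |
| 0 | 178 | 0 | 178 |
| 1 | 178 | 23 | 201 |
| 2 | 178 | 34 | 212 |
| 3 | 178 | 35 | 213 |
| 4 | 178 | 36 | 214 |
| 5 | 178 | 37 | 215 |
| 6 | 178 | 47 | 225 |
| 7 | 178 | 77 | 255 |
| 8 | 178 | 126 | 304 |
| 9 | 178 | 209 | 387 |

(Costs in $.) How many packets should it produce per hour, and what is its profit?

y = 8; profit = $200

Profit at each row (π = 63y − TC): y=0: -178; y=1: -138; y=2: -86; y=3: -24; y=4: 38; y=5: 100; y=6: 153; y=7: 186; y=8: 200; y=9: 180.
Profit is maximized at y = 8. AVC there is 126/8 = $15.75 ≤ P, so producing beats shutting down (which would give -$178).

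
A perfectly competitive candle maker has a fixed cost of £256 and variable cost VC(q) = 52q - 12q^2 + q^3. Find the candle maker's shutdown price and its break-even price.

AVC = 52 - 12q + q^2; minimized at q = 6, giving min AVC = £16. That is the shutdown price.
ATC = 256/q + 52 - 12q + q^2. Setting dATC/dq = −256/q^2 − 12 + 2q = 0 gives q = 8 (since 2·8^3 − 12·8^2 = 256).
min ATC = 256/8 + 52 − 12·8 + 8^2 = £52. That is the break-even price.
Between these two prices the firm operates at a loss; above £52 it earns a profit.

Shutdown price = £16; break-even price = £52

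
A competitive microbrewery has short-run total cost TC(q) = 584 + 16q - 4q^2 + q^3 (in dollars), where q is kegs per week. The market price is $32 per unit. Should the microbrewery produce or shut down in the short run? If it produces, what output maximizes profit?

Produce at q = 4

Strip out fixed cost: VC = 16q - 4q^2 + q^3. Then AVC = 16 - 4q + q^2 and MC = 16 - 8q + 3q^2.
The AVC parabola has its vertex at q = 4/2 = 2, where AVC = 16 - 4·2 + 2^2 = $12.
P = $32 exceeds min AVC = $12, so the firm stays open.
Solving P = MC: -16 - 8q + 3q^2 = 0 ⇒ q = -4/3 or 4. On the upward-sloping branch, q* = 4.
Check: AVC at q = 4 is $16 ≤ P, so revenue covers variable cost.
Profit = P·q − TC = 32·4 − 648 = -$520, a loss, but smaller than the $584 fixed cost the firm would lose by shutting down.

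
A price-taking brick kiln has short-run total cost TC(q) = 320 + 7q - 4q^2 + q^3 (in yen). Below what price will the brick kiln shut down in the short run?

¥3 per unit

The shutdown price is the minimum of AVC. VC = 7q - 4q^2 + q^3, so AVC = 7 - 4q + q^2.
At the minimum of AVC, MC = AVC. MC = 7 - 8q + 3q^2; setting MC = AVC gives 2q^2 - 4q = 0, so q = 2. min AVC = 3.
The firm shuts down for any P below ¥3.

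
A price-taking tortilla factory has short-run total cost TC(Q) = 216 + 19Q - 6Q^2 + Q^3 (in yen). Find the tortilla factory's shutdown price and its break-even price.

Shutdown price = ¥10; break-even price = ¥55

Shutdown price = min AVC. AVC = 19 - 6Q + Q^2, with vertex at Q = 3 and minimum ¥10.
ATC = 216/Q + 19 - 6Q + Q^2. Setting dATC/dQ = −216/Q^2 − 6 + 2Q = 0 gives Q = 6 (since 2·6^3 − 6·6^2 = 216).
min ATC = 216/6 + 19 − 6·6 + 6^2 = ¥55. That is the break-even price.
Between these two prices the firm operates at a loss; above ¥55 it earns a profit.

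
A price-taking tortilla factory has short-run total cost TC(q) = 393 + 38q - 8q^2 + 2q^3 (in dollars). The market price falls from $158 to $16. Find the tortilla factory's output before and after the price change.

Output falls from 6 to 0 (the firm shuts down)

AVC = 38 - 8q + 2q^2, minimized at q = 2 where min AVC = $30. MC = 38 - 16q + 6q^2.
At P = $158 ≥ min AVC, set P = MC on the rising branch: q = 6.
At P = $16 < min AVC = $30, price no longer covers variable cost at any output, so the firm shuts down: q = 0.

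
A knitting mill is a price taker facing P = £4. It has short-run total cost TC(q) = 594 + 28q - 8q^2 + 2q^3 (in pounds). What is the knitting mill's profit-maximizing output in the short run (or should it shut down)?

Shut down

Strip out fixed cost: VC = 28q - 8q^2 + 2q^3. Then AVC = 28 - 8q + 2q^2 and MC = 28 - 16q + 6q^2.
AVC is minimized where dAVC/dq = -8 + 4q = 0, at q = 2; min AVC = 28 - 8·2 + 2·2^2 = £20.
P = £4 lies below min AVC = £20; no output level covers variable cost.
Shutting down limits the loss to fixed cost, £594.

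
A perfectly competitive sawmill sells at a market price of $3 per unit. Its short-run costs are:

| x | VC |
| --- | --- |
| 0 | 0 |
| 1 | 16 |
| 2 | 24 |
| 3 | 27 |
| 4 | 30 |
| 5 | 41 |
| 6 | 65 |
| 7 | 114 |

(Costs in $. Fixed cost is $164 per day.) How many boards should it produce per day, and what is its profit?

Compute π = P·x − TC at each output: x=0: -164; x=1: -177; x=2: -182; x=3: -182; x=4: -182; x=5: -190; x=6: -211; x=7: -257.
Profit is highest at x = 0. Equivalently, the lowest AVC in the table is 30/4 ≈ $7.50 at x = 4, and P = $3 falls below it — price never covers variable cost, so the firm shuts down and loses only its fixed cost.

x = 0 (shut down); profit = -$164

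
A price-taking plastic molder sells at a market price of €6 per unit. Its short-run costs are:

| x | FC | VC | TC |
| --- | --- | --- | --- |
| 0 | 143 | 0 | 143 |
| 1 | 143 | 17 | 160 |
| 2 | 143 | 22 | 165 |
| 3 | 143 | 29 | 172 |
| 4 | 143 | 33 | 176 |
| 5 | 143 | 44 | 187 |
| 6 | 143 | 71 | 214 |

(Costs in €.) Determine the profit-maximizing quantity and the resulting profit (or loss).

x = 0 (shut down); profit = -€143

Compute π = P·x − TC at each output: x=0: -143; x=1: -154; x=2: -153; x=3: -154; x=4: -152; x=5: -157; x=6: -178.
Profit is highest at x = 0. Equivalently, the lowest AVC in the table is 33/4 ≈ €8.25 at x = 4, and P = €6 falls below it — price never covers variable cost, so the firm shuts down and loses only its fixed cost.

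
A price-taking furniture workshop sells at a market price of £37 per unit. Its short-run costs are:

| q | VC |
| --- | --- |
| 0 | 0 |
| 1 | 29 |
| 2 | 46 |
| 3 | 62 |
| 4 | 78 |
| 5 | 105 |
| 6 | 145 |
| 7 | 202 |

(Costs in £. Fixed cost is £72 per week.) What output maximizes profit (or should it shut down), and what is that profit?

Profit at each row (π = 37q − TC): q=0: -72; q=1: -64; q=2: -44; q=3: -23; q=4: -2; q=5: 8; q=6: 5; q=7: -15.
Profit is maximized at q = 5. AVC there is 105/5 = £21 ≤ P, so producing beats shutting down (which would give -£72).

q = 5; profit = £8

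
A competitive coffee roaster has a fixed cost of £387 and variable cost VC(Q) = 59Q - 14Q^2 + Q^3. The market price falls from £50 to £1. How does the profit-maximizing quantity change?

Output falls from 9 to 0 (the firm shuts down)

AVC = 59 - 14Q + Q^2, minimized at Q = 7 where min AVC = £10. MC = 59 - 28Q + 3Q^2.
With P = £50 above the shutdown price, P = MC gives Q = 9.
At P = £1 < min AVC = £10, price no longer covers variable cost at any output, so the firm shuts down: Q = 0.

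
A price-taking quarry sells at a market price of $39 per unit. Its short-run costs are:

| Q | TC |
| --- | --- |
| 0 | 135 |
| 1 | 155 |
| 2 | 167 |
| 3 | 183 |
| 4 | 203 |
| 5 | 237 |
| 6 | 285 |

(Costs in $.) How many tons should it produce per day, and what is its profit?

Q = 5; profit = -$42

Tabulate TR − TC: Q=0: -135; Q=1: -116; Q=2: -89; Q=3: -66; Q=4: -47; Q=5: -42; Q=6: -51.
Profit is maximized at Q = 5. AVC there is 102/5 = $20.40 ≤ P, so producing beats shutting down (which would give -$135).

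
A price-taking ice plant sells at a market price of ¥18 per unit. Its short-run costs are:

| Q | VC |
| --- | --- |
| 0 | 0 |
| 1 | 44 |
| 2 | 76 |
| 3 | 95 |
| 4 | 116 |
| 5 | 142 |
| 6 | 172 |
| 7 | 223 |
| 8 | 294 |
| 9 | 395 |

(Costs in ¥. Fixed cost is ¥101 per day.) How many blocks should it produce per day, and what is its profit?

Q = 0 (shut down); profit = -¥101

Tabulate TR − TC: Q=0: -101; Q=1: -127; Q=2: -141; Q=3: -142; Q=4: -145; Q=5: -153; Q=6: -165; Q=7: -198; Q=8: -251; Q=9: -334.
Profit is highest at Q = 0. Equivalently, the lowest AVC in the table is 142/5 ≈ ¥28.40 at Q = 5, and P = ¥18 falls below it — price never covers variable cost, so the firm shuts down and loses only its fixed cost.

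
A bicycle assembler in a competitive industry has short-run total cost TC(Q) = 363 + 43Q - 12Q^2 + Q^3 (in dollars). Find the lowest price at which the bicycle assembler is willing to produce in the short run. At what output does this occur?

The firm shuts down when price falls below the minimum of average variable cost. AVC = VC/Q = 43 - 12Q + Q^2.
dAVC/dQ = -12 + 2Q = 0 gives Q = 6. min AVC = 43 - 12·6 + 6^2 = 7.
So the shutdown price is $7.

$7 per unit, at Q = 6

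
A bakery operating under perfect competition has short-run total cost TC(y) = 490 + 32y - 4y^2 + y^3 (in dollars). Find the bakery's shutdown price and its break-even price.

Shutdown price = $28; break-even price = $123

Shutdown price = min AVC. AVC = 32 - 4y + y^2, with vertex at y = 2 and minimum $28.
ATC = 490/y + 32 - 4y + y^2. Setting dATC/dy = −490/y^2 − 4 + 2y = 0 gives y = 7 (since 2·7^3 − 4·7^2 = 490).
min ATC = 490/7 + 32 − 4·7 + 7^2 = $123. That is the break-even price.
For $28 ≤ P < $123 the firm produces at a loss; below $28 it shuts down.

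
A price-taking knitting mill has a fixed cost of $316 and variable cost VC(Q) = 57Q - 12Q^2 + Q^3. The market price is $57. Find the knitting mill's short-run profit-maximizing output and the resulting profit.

AVC = 57 - 12Q + Q^2; min AVC = $21 at Q = 6. Since P = $57 ≥ min AVC, the firm produces.
With MC = 57 - 24Q + 3Q^2, P = MC on the upward-sloping part at Q* = 8.
TR = 57·8 = 456. TC = 316 + 200 = 516. Profit = 456 − 516 = -$60.
That loss of $60 beats the $316 the firm would lose by shutting down; producing recovers $256 of fixed cost.

Profit = -$60 at Q = 8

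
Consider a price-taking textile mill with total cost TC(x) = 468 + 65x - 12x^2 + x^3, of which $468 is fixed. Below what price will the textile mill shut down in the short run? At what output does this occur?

$29 per unit, at x = 6

Short-run supply begins at min AVC. From VC = 65x - 12x^2 + x^3, AVC = 65 - 12x + x^2.
dAVC/dx = -12 + 2x = 0 gives x = 6. min AVC = 65 - 12·6 + 6^2 = 29.
The firm shuts down for any P below $29.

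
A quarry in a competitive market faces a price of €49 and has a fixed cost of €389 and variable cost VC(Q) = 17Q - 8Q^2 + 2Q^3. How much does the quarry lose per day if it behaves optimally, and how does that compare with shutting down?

AVC = 17 - 8Q + 2Q^2 has its minimum €9 at Q = 2; price €49 clears that bar, so the firm operates.
With MC = 17 - 16Q + 6Q^2, P = MC on the upward-sloping part at Q* = 4.
TR = 49·4 = 196. TC = 389 + 68 = 457. Profit = 196 − 457 = -€261.
By producing, the firm covers all variable cost plus €128 of fixed cost; shutting down would lose the full €389.

Profit = -€261 at Q = 4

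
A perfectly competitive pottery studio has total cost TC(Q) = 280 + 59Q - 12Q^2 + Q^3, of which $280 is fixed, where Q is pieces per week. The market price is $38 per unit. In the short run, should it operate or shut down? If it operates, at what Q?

Produce at Q = 7

Variable cost is VC = 59Q - 12Q^2 + Q^3, so AVC = VC/Q = 59 - 12Q + Q^2 and MC = dTC/dQ = 59 - 24Q + 3Q^2.
AVC hits its minimum where MC = AVC, at Q = 6, giving min AVC = 59 - 12·6 + 6^2 = $23.
Since P = $38 ≥ min AVC = $23, price covers variable cost and the firm should produce.
Solving P = MC: 21 - 24Q + 3Q^2 = 0 ⇒ Q = 1 or 7. On the upward-sloping branch, Q* = 7.
Check: AVC at Q = 7 is $24 ≤ P, so revenue covers variable cost.
Profit = P·Q − TC = 38·7 − 448 = -$182, a loss, but smaller than the $280 fixed cost the firm would lose by shutting down.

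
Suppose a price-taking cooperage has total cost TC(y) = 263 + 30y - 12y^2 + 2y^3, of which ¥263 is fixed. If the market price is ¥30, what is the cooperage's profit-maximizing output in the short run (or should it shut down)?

Strip out fixed cost: VC = 30y - 12y^2 + 2y^3. Then AVC = 30 - 12y + 2y^2 and MC = 30 - 24y + 6y^2.
AVC hits its minimum where MC = AVC, at y = 3, giving min AVC = 30 - 12·3 + 2·3^2 = ¥12.
Because ¥30 ≥ ¥12, revenue can cover variable cost; the firm operates.
Set P = MC: 30 = 30 - 24y + 6y^2 → -24y + 6y^2 = 0. The roots are y = 0 and y = 4; the profit-maximizing output is on the rising part of MC, so y* = 4.
Check: AVC at y = 4 is ¥14 ≤ P, so revenue covers variable cost.
Profit = P·y − TC = 30·4 − 319 = -¥199, a loss, but smaller than the ¥263 fixed cost the firm would lose by shutting down.

Produce at y = 4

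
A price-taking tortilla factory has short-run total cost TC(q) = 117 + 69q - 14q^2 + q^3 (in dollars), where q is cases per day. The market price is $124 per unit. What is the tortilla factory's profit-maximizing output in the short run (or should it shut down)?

Produce at q = 11

Variable cost is VC = 69q - 14q^2 + q^3, so AVC = VC/q = 69 - 14q + q^2 and MC = dTC/dq = 69 - 28q + 3q^2.
AVC is minimized where dAVC/dq = -14 + 2q = 0, at q = 7; min AVC = 69 - 14·7 + 7^2 = $20.
Since P = $124 ≥ min AVC = $20, price covers variable cost and the firm should produce.
Set P = MC: 124 = 69 - 28q + 3q^2 → -55 - 28q + 3q^2 = 0. The roots are q = -5/3 and q = 11; the profit-maximizing output is on the rising part of MC, so q* = 11.
Check: AVC at q = 11 is $36 ≤ P, so revenue covers variable cost.
Profit = P·q − TC = 124·11 − 513 = $851.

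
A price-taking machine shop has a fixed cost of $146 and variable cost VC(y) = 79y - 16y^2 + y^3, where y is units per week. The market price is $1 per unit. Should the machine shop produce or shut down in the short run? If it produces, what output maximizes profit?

Shut down

From TC, MC = TC'(y) = 79 - 32y + 3y^2 and AVC = VC/y = 79 - 16y + y^2.
AVC hits its minimum where MC = AVC, at y = 8, giving min AVC = 79 - 16·8 + 8^2 = $15.
Since P = $1 < min AVC = $15, price fails to cover variable cost at any output.
Best response: produce nothing and absorb the $146 fixed cost.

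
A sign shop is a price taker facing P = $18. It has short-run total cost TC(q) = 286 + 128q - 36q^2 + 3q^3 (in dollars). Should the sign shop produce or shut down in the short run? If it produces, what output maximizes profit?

Shut down

Strip out fixed cost: VC = 128q - 36q^2 + 3q^3. Then AVC = 128 - 36q + 3q^2 and MC = 128 - 72q + 9q^2.
AVC hits its minimum where MC = AVC, at q = 6, giving min AVC = 128 - 36·6 + 3·6^2 = $20.
P = $18 lies below min AVC = $20; no output level covers variable cost.
The firm minimizes its loss by shutting down and losing only its fixed cost of $286.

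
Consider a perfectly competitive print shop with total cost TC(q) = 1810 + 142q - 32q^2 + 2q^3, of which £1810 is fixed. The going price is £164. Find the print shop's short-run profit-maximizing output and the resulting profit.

AVC = 142 - 32q + 2q^2 has its minimum £14 at q = 8; price £164 clears that bar, so the firm operates.
With MC = 142 - 64q + 6q^2, P = MC on the upward-sloping part at q* = 11.
TR = 164·11 = 1804. TC = 1810 + 352 = 2162. Profit = 1804 − 2162 = -£358.
Shutting down would mean losing the fixed cost of £1810, so operating at a loss of £358 is better by £1452.

Profit = -£358 at q = 11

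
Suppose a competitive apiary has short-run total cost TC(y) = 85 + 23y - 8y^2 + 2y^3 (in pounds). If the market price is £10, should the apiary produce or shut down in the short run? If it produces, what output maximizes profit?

Strip out fixed cost: VC = 23y - 8y^2 + 2y^3. Then AVC = 23 - 8y + 2y^2 and MC = 23 - 16y + 6y^2.
AVC hits its minimum where MC = AVC, at y = 2, giving min AVC = 23 - 8·2 + 2·2^2 = £15.
P = £10 lies below min AVC = £15; no output level covers variable cost.
The firm minimizes its loss by shutting down and losing only its fixed cost of £85.

Shut down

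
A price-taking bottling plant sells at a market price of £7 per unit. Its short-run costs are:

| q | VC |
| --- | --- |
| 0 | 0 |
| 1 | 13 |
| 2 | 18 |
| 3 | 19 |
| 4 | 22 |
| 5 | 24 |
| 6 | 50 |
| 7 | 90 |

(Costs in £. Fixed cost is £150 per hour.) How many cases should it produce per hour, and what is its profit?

q = 5; profit = -£139

Compute π = P·q − TC at each output: q=0: -150; q=1: -156; q=2: -154; q=3: -148; q=4: -144; q=5: -139; q=6: -158; q=7: -191.
Profit is maximized at q = 5. AVC there is 24/5 = £4.80 ≤ P, so producing beats shutting down (which would give -£150).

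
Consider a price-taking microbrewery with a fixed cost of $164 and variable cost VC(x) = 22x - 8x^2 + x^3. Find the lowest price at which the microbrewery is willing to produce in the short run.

The shutdown price is the minimum of AVC. VC = 22x - 8x^2 + x^3, so AVC = 22 - 8x + x^2.
At the minimum of AVC, MC = AVC. MC = 22 - 16x + 3x^2; setting MC = AVC gives 2x^2 - 8x = 0, so x = 4. min AVC = 6.
For P < $6 the firm produces nothing.

$6 per unit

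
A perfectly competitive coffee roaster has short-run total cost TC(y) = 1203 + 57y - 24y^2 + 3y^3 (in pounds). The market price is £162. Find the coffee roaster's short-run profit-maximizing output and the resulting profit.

Profit = -£321 at y = 7

AVC = 57 - 24y + 3y^2 has its minimum £9 at y = 4; price £162 clears that bar, so the firm operates.
MC = 57 - 48y + 9y^2. Setting P = MC and taking the root on the rising branch gives y* = 7.
TR = 162·7 = 1134. TC = 1203 + 252 = 1455. Profit = 1134 − 1455 = -£321.
By producing, the firm covers all variable cost plus £882 of fixed cost; shutting down would lose the full £1203.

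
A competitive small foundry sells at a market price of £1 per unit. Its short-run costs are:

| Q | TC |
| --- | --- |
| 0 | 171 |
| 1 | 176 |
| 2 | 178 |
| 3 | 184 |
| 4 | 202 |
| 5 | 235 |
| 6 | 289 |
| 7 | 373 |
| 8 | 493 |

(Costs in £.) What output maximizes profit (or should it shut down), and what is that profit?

Profit at each row (π = 1Q − TC): Q=0: -171; Q=1: -175; Q=2: -176; Q=3: -181; Q=4: -198; Q=5: -230; Q=6: -283; Q=7: -366; Q=8: -485.
Profit is highest at Q = 0. Equivalently, the lowest AVC in the table is 7/2 ≈ £3.50 at Q = 2, and P = £1 falls below it — price never covers variable cost, so the firm shuts down and loses only its fixed cost.

Q = 0 (shut down); profit = -£171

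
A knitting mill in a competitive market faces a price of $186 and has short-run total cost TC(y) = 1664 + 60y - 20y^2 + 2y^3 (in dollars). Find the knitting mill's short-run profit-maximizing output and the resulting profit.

Profit = -$368 at y = 9

AVC = 60 - 20y + 2y^2 has its minimum $10 at y = 5; price $186 clears that bar, so the firm operates.
MC = 60 - 40y + 6y^2. Setting P = MC and taking the root on the rising branch gives y* = 9.
TR = 186·9 = 1674. TC = 1664 + 378 = 2042. Profit = 1674 − 2042 = -$368.
That loss of $368 beats the $1664 the firm would lose by shutting down; producing recovers $1296 of fixed cost.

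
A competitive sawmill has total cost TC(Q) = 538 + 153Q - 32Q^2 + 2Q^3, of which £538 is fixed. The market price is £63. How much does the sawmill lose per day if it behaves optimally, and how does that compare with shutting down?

AVC = 153 - 32Q + 2Q^2; min AVC = £25 at Q = 8. Since P = £63 ≥ min AVC, the firm produces.
With MC = 153 - 64Q + 6Q^2, P = MC on the upward-sloping part at Q* = 9.
TR = 63·9 = 567. TC = 538 + 243 = 781. Profit = 567 − 781 = -£214.
Shutting down would mean losing the fixed cost of £538, so operating at a loss of £214 is better by £324.

Profit = -£214 at Q = 9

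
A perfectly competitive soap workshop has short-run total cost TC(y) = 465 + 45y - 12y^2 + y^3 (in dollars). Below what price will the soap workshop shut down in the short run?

Short-run supply begins at min AVC. From VC = 45y - 12y^2 + y^3, AVC = 45 - 12y + y^2.
dAVC/dy = -12 + 2y = 0 gives y = 6. min AVC = 45 - 12·6 + 6^2 = 9.
For P < $9 the firm produces nothing.

$9 per unit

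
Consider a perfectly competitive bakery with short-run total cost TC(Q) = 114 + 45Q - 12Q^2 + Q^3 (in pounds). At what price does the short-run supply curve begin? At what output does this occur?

Short-run supply begins at min AVC. From VC = 45Q - 12Q^2 + Q^3, AVC = 45 - 12Q + Q^2.
dAVC/dQ = -12 + 2Q = 0 gives Q = 6. min AVC = 45 - 12·6 + 6^2 = 9.
The firm shuts down for any P below £9.

£9 per unit, at Q = 6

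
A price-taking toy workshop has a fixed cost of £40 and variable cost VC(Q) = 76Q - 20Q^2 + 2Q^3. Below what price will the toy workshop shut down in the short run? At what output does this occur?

£26 per unit, at Q = 5

The firm shuts down when price falls below the minimum of average variable cost. AVC = VC/Q = 76 - 20Q + 2Q^2.
At the minimum of AVC, MC = AVC. MC = 76 - 40Q + 6Q^2; setting MC = AVC gives 4Q^2 - 20Q = 0, so Q = 5. min AVC = 26.
The firm shuts down for any P below £26.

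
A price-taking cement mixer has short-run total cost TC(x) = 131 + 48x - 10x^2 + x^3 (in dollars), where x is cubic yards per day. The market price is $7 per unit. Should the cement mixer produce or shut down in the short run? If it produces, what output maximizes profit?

Strip out fixed cost: VC = 48x - 10x^2 + x^3. Then AVC = 48 - 10x + x^2 and MC = 48 - 20x + 3x^2.
The AVC parabola has its vertex at x = 10/2 = 5, where AVC = 48 - 10·5 + 5^2 = $23.
P = $7 lies below min AVC = $23; no output level covers variable cost.
Shutting down limits the loss to fixed cost, $131.

Shut down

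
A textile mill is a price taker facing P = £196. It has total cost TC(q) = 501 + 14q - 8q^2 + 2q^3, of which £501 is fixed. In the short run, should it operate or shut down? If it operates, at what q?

From TC, MC = TC'(q) = 14 - 16q + 6q^2 and AVC = VC/q = 14 - 8q + 2q^2.
The AVC parabola has its vertex at q = 8/4 = 2, where AVC = 14 - 8·2 + 2·2^2 = £6.
Because £196 ≥ £6, revenue can cover variable cost; the firm operates.
P = MC gives -182 - 16q + 6q^2 = 0, with roots -13/3 and 7. Take the larger (rising MC): q* = 7.
Check: AVC at q = 7 is £56 ≤ P, so revenue covers variable cost.
Profit = P·q − TC = 196·7 − 893 = £479.

Produce at q = 7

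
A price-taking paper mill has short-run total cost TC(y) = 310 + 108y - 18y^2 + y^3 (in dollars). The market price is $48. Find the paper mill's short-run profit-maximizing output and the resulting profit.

AVC = 108 - 18y + y^2 has its minimum $27 at y = 9; price $48 clears that bar, so the firm operates.
MC = 108 - 36y + 3y^2. Setting P = MC and taking the root on the rising branch gives y* = 10.
TR = 48·10 = 480. TC = 310 + 280 = 590. Profit = 480 − 590 = -$110.
Shutting down would mean losing the fixed cost of $310, so operating at a loss of $110 is better by $200.

Profit = -$110 at y = 10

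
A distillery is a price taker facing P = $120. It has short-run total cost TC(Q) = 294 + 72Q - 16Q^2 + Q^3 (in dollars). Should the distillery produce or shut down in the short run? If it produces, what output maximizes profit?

Produce at Q = 12

From TC, MC = TC'(Q) = 72 - 32Q + 3Q^2 and AVC = VC/Q = 72 - 16Q + Q^2.
AVC is minimized where dAVC/dQ = -16 + 2Q = 0, at Q = 8; min AVC = 72 - 16·8 + 8^2 = $8.
Since P = $120 ≥ min AVC = $8, price covers variable cost and the firm should produce.
P = MC gives -48 - 32Q + 3Q^2 = 0, with roots -4/3 and 12. Take the larger (rising MC): Q* = 12.
Check: AVC at Q = 12 is $24 ≤ P, so revenue covers variable cost.
Profit = P·Q − TC = 120·12 − 582 = $858.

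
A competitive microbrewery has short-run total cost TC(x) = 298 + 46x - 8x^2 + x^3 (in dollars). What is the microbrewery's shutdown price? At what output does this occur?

$30 per unit, at x = 4

Short-run supply begins at min AVC. From VC = 46x - 8x^2 + x^3, AVC = 46 - 8x + x^2.
dAVC/dx = -8 + 2x = 0 gives x = 4. min AVC = 46 - 8·4 + 4^2 = 30.
For P < $30 the firm produces nothing.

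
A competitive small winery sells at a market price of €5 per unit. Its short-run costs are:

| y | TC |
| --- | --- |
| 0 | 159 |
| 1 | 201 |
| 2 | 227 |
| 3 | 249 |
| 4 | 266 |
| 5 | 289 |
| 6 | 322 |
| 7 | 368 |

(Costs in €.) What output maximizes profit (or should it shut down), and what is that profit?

y = 0 (shut down); profit = -€159

Tabulate TR − TC: y=0: -159; y=1: -196; y=2: -217; y=3: -234; y=4: -246; y=5: -264; y=6: -292; y=7: -333.
Profit is highest at y = 0. Equivalently, the lowest AVC in the table is 130/5 ≈ €26 at y = 5, and P = €5 falls below it — price never covers variable cost, so the firm shuts down and loses only its fixed cost.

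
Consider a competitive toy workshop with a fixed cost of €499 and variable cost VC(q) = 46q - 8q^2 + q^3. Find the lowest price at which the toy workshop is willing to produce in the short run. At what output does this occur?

Short-run supply begins at min AVC. From VC = 46q - 8q^2 + q^3, AVC = 46 - 8q + q^2.
dAVC/dq = -8 + 2q = 0 gives q = 4. min AVC = 46 - 8·4 + 4^2 = 30.
The firm shuts down for any P below €30.

€30 per unit, at q = 4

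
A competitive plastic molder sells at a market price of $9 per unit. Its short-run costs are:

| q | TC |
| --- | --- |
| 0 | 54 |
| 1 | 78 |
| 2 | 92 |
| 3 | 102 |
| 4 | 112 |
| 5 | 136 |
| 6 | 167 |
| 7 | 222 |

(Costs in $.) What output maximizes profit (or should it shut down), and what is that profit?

Compute π = P·q − TC at each output: q=0: -54; q=1: -69; q=2: -74; q=3: -75; q=4: -76; q=5: -91; q=6: -113; q=7: -159.
Profit is highest at q = 0. Equivalently, the lowest AVC in the table is 58/4 ≈ $14.50 at q = 4, and P = $9 falls below it — price never covers variable cost, so the firm shuts down and loses only its fixed cost.

q = 0 (shut down); profit = -$54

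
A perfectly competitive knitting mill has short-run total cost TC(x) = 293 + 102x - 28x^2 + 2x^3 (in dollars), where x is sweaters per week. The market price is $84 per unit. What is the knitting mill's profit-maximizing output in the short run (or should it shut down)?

Produce at x = 9

Variable cost is VC = 102x - 28x^2 + 2x^3, so AVC = VC/x = 102 - 28x + 2x^2 and MC = dTC/dx = 102 - 56x + 6x^2.
The AVC parabola has its vertex at x = 28/4 = 7, where AVC = 102 - 28·7 + 2·7^2 = $4.
Because $84 ≥ $4, revenue can cover variable cost; the firm operates.
Set P = MC: 84 = 102 - 56x + 6x^2 → 18 - 56x + 6x^2 = 0. The roots are x = 1/3 and x = 9; the profit-maximizing output is on the rising part of MC, so x* = 9.
Check: AVC at x = 9 is $12 ≤ P, so revenue covers variable cost.
Profit = P·x − TC = 84·9 − 401 = $355.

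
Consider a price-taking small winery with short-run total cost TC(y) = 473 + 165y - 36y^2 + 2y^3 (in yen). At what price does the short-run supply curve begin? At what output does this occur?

The shutdown price is the minimum of AVC. VC = 165y - 36y^2 + 2y^3, so AVC = 165 - 36y + 2y^2.
At the minimum of AVC, MC = AVC. MC = 165 - 72y + 6y^2; setting MC = AVC gives 4y^2 - 36y = 0, so y = 9. min AVC = 3.
So the shutdown price is ¥3.

¥3 per unit, at y = 9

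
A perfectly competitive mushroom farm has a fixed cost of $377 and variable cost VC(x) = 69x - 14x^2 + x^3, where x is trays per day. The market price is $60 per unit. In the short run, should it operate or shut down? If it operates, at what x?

Produce at x = 9

Variable cost is VC = 69x - 14x^2 + x^3, so AVC = VC/x = 69 - 14x + x^2 and MC = dTC/dx = 69 - 28x + 3x^2.
The AVC parabola has its vertex at x = 14/2 = 7, where AVC = 69 - 14·7 + 7^2 = $20.
Because $60 ≥ $20, revenue can cover variable cost; the firm operates.
Set P = MC: 60 = 69 - 28x + 3x^2 → 9 - 28x + 3x^2 = 0. The roots are x = 1/3 and x = 9; the profit-maximizing output is on the rising part of MC, so x* = 9.
Check: AVC at x = 9 is $24 ≤ P, so revenue covers variable cost.
Profit = P·x − TC = 60·9 − 593 = -$53, a loss, but smaller than the $377 fixed cost the firm would lose by shutting down.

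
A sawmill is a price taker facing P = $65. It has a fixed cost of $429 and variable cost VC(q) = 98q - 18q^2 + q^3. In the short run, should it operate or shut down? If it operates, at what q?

Variable cost is VC = 98q - 18q^2 + q^3, so AVC = VC/q = 98 - 18q + q^2 and MC = dTC/dq = 98 - 36q + 3q^2.
AVC is minimized where dAVC/dq = -18 + 2q = 0, at q = 9; min AVC = 98 - 18·9 + 9^2 = $17.
Because $65 ≥ $17, revenue can cover variable cost; the firm operates.
Set P = MC: 65 = 98 - 36q + 3q^2 → 33 - 36q + 3q^2 = 0. The roots are q = 1 and q = 11; the profit-maximizing output is on the rising part of MC, so q* = 11.
Check: AVC at q = 11 is $21 ≤ P, so revenue covers variable cost.
Profit = P·q − TC = 65·11 − 660 = $55.

Produce at q = 11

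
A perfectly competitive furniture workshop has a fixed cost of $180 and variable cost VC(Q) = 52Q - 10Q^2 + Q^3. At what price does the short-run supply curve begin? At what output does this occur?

$27 per unit, at Q = 5

Short-run supply begins at min AVC. From VC = 52Q - 10Q^2 + Q^3, AVC = 52 - 10Q + Q^2.
dAVC/dQ = -10 + 2Q = 0 gives Q = 5. min AVC = 52 - 10·5 + 5^2 = 27.
For P < $27 the firm produces nothing.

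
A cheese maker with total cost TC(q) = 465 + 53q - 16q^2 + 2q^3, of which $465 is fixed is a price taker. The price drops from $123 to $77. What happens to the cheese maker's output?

AVC = 53 - 16q + 2q^2, minimized at q = 4 where min AVC = $21. MC = 53 - 32q + 6q^2.
With P = $123 above the shutdown price, P = MC gives q = 7.
At P = $77 ≥ min AVC, set P = MC: q = 6. The firm stays open but cuts output.

Output falls from 7 to 6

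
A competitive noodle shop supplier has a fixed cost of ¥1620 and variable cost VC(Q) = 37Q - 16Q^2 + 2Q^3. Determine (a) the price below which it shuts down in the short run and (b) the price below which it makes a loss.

Shutdown price = min AVC. AVC = 37 - 16Q + 2Q^2, with vertex at Q = 4 and minimum ¥5.
ATC = 1620/Q + 37 - 16Q + 2Q^2. Setting dATC/dQ = −1620/Q^2 − 16 + 4Q = 0 gives Q = 9 (since 4·9^3 − 16·9^2 = 1620).
min ATC = 1620/9 + 37 − 16·9 + 2·9^2 = ¥235. That is the break-even price.
Between these two prices the firm operates at a loss; above ¥235 it earns a profit.

Shutdown price = ¥5; break-even price = ¥235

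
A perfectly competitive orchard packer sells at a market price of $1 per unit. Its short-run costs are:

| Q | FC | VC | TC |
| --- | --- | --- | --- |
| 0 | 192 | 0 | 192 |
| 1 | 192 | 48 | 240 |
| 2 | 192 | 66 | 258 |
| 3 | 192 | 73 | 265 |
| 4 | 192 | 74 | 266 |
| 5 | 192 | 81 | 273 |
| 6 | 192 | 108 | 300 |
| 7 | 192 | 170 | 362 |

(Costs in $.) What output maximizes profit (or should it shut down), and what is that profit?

Compute π = P·Q − TC at each output: Q=0: -192; Q=1: -239; Q=2: -256; Q=3: -262; Q=4: -262; Q=5: -268; Q=6: -294; Q=7: -355.
Profit is highest at Q = 0. Equivalently, the lowest AVC in the table is 81/5 ≈ $16.20 at Q = 5, and P = $1 falls below it — price never covers variable cost, so the firm shuts down and loses only its fixed cost.

Q = 0 (shut down); profit = -$192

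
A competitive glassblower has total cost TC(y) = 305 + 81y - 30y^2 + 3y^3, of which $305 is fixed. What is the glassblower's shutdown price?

$6 per unit

The firm shuts down when price falls below the minimum of average variable cost. AVC = VC/y = 81 - 30y + 3y^2.
dAVC/dy = -30 + 6y = 0 gives y = 5. min AVC = 81 - 30·5 + 3·5^2 = 6.
So the shutdown price is $6.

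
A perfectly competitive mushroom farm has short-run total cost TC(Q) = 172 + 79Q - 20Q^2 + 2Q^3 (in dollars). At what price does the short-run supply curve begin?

$29 per unit

Short-run supply begins at min AVC. From VC = 79Q - 20Q^2 + 2Q^3, AVC = 79 - 20Q + 2Q^2.
At the minimum of AVC, MC = AVC. MC = 79 - 40Q + 6Q^2; setting MC = AVC gives 4Q^2 - 20Q = 0, so Q = 5. min AVC = 29.
So the shutdown price is $29.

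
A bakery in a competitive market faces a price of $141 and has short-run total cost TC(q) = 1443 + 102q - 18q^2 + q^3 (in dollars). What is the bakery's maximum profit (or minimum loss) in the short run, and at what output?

Profit = -$91 at q = 13

AVC = 102 - 18q + q^2; min AVC = $21 at q = 9. Since P = $141 ≥ min AVC, the firm produces.
MC = 102 - 36q + 3q^2. Setting P = MC and taking the root on the rising branch gives q* = 13.
TR = 141·13 = 1833. TC = 1443 + 481 = 1924. Profit = 1833 − 1924 = -$91.
By producing, the firm covers all variable cost plus $1352 of fixed cost; shutting down would lose the full $1443.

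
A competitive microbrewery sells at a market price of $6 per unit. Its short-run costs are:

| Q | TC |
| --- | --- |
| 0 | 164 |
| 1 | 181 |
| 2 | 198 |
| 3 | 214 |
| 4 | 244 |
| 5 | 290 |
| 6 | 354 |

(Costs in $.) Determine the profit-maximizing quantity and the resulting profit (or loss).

Tabulate TR − TC: Q=0: -164; Q=1: -175; Q=2: -186; Q=3: -196; Q=4: -220; Q=5: -260; Q=6: -318.
Profit is highest at Q = 0. Equivalently, the lowest AVC in the table is 50/3 ≈ $16.67 at Q = 3, and P = $6 falls below it — price never covers variable cost, so the firm shuts down and loses only its fixed cost.

Q = 0 (shut down); profit = -$164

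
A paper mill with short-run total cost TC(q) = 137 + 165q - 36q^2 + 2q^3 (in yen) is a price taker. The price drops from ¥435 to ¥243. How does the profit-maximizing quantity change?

AVC = 165 - 36q + 2q^2, minimized at q = 9 where min AVC = ¥3. MC = 165 - 72q + 6q^2.
At P = ¥435 ≥ min AVC, set P = MC on the rising branch: q = 15.
At P = ¥243 ≥ min AVC, set P = MC: q = 13. The firm stays open but cuts output.

Output falls from 15 to 13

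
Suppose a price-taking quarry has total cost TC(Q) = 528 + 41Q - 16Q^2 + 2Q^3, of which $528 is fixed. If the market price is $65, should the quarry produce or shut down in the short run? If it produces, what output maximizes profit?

From TC, MC = TC'(Q) = 41 - 32Q + 6Q^2 and AVC = VC/Q = 41 - 16Q + 2Q^2.
AVC is minimized where dAVC/dQ = -16 + 4Q = 0, at Q = 4; min AVC = 41 - 16·4 + 2·4^2 = $9.
Since P = $65 ≥ min AVC = $9, price covers variable cost and the firm should produce.
Set P = MC: 65 = 41 - 32Q + 6Q^2 → -24 - 32Q + 6Q^2 = 0. The roots are Q = -2/3 and Q = 6; the profit-maximizing output is on the rising part of MC, so Q* = 6.
Check: AVC at Q = 6 is $17 ≤ P, so revenue covers variable cost.
Profit = P·Q − TC = 65·6 − 630 = -$240, a loss, but smaller than the $528 fixed cost the firm would lose by shutting down.

Produce at Q = 6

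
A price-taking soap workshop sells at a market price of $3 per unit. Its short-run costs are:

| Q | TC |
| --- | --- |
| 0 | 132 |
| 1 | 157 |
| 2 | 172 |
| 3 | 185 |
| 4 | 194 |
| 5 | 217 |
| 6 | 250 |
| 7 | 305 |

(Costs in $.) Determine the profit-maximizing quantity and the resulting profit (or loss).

Q = 0 (shut down); profit = -$132

Compute π = P·Q − TC at each output: Q=0: -132; Q=1: -154; Q=2: -166; Q=3: -176; Q=4: -182; Q=5: -202; Q=6: -232; Q=7: -284.
Profit is highest at Q = 0. Equivalently, the lowest AVC in the table is 62/4 ≈ $15.50 at Q = 4, and P = $3 falls below it — price never covers variable cost, so the firm shuts down and loses only its fixed cost.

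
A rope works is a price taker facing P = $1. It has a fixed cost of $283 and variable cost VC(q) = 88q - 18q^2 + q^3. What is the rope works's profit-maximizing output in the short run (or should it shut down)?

Shut down

Strip out fixed cost: VC = 88q - 18q^2 + q^3. Then AVC = 88 - 18q + q^2 and MC = 88 - 36q + 3q^2.
AVC is minimized where dAVC/dq = -18 + 2q = 0, at q = 9; min AVC = 88 - 18·9 + 9^2 = $7.
P = $1 lies below min AVC = $7; no output level covers variable cost.
Shutting down limits the loss to fixed cost, $283.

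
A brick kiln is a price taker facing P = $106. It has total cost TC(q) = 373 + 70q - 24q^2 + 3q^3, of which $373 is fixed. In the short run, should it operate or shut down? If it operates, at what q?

Produce at q = 6

Variable cost is VC = 70q - 24q^2 + 3q^3, so AVC = VC/q = 70 - 24q + 3q^2 and MC = dTC/dq = 70 - 48q + 9q^2.
The AVC parabola has its vertex at q = 24/6 = 4, where AVC = 70 - 24·4 + 3·4^2 = $22.
Since P = $106 ≥ min AVC = $22, price covers variable cost and the firm should produce.
Solving P = MC: -36 - 48q + 9q^2 = 0 ⇒ q = -2/3 or 6. On the upward-sloping branch, q* = 6.
Check: AVC at q = 6 is $34 ≤ P, so revenue covers variable cost.
Profit = P·q − TC = 106·6 − 577 = $59.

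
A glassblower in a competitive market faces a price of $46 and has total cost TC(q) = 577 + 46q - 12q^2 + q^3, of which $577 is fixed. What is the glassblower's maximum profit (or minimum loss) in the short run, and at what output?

Profit = -$321 at q = 8

AVC = 46 - 12q + q^2 has its minimum $10 at q = 6; price $46 clears that bar, so the firm operates.
MC = 46 - 24q + 3q^2. Setting P = MC and taking the root on the rising branch gives q* = 8.
TR = 46·8 = 368. TC = 577 + 112 = 689. Profit = 368 − 689 = -$321.
That loss of $321 beats the $577 the firm would lose by shutting down; producing recovers $256 of fixed cost.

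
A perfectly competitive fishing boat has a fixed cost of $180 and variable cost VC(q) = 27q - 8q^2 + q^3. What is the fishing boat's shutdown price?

$11 per unit

The firm shuts down when price falls below the minimum of average variable cost. AVC = VC/q = 27 - 8q + q^2.
At the minimum of AVC, MC = AVC. MC = 27 - 16q + 3q^2; setting MC = AVC gives 2q^2 - 8q = 0, so q = 4. min AVC = 11.
So the shutdown price is $11.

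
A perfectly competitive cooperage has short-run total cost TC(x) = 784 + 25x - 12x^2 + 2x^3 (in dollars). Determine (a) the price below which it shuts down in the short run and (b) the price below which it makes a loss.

AVC = 25 - 12x + 2x^2; minimized at x = 3, giving min AVC = $7. That is the shutdown price.
ATC = 784/x + 25 - 12x + 2x^2. Setting dATC/dx = −784/x^2 − 12 + 4x = 0 gives x = 7 (since 4·7^3 − 12·7^2 = 784).
min ATC = 784/7 + 25 − 12·7 + 2·7^2 = $151. That is the break-even price.
Between these two prices the firm operates at a loss; above $151 it earns a profit.

Shutdown price = $7; break-even price = $151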